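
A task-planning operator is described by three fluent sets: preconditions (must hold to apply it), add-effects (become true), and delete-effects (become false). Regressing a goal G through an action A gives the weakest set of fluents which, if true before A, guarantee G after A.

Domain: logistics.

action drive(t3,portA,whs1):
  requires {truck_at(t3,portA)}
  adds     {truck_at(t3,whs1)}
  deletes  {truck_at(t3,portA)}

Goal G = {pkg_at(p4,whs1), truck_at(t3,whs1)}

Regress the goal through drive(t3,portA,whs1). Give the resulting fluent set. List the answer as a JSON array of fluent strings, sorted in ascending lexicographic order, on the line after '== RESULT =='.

Regress:
  G ∩ del = {}  (empty — regression defined)
  G \ add = {pkg_at(p4,whs1), truck_at(t3,whs1)} \ {truck_at(t3,whs1)} = {pkg_at(p4,whs1)}
  ∪ pre   = {pkg_at(p4,whs1)} ∪ {truck_at(t3,portA)}
          = {pkg_at(p4,whs1), truck_at(t3,portA)}

== RESULT ==
["pkg_at(p4,whs1)", "truck_at(t3,portA)"]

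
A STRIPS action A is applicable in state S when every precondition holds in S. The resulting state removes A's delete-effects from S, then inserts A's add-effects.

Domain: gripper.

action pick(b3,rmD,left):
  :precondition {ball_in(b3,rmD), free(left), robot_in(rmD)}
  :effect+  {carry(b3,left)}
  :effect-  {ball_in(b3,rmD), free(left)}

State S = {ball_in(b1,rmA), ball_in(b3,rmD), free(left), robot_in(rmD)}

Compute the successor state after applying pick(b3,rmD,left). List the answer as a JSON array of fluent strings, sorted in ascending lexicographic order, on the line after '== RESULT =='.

Compute (S \ del) ∪ add:
  pre ⊆ S: {ball_in(b3,rmD), free(left), robot_in(rmD)} ⊆ S  — applicable
  S \ del = {ball_in(b1,rmA), robot_in(rmD)}
  ∪ add   = {ball_in(b1,rmA), carry(b3,left), robot_in(rmD)}

== RESULT ==
["ball_in(b1,rmA)", "carry(b3,left)", "robot_in(rmD)"]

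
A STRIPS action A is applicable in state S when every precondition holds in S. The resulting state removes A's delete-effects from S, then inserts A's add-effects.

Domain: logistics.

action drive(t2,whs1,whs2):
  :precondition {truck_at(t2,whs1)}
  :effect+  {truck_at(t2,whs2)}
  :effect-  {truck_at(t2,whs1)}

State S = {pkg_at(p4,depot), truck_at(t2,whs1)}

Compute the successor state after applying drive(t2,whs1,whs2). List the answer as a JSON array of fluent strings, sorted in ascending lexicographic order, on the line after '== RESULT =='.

Progress:
  pre ⊆ S: {truck_at(t2,whs1)} ⊆ S  — applicable
  S \ del = {pkg_at(p4,depot)}
  ∪ add   = {pkg_at(p4,depot), truck_at(t2,whs2)}

== RESULT ==
["pkg_at(p4,depot)", "truck_at(t2,whs2)"]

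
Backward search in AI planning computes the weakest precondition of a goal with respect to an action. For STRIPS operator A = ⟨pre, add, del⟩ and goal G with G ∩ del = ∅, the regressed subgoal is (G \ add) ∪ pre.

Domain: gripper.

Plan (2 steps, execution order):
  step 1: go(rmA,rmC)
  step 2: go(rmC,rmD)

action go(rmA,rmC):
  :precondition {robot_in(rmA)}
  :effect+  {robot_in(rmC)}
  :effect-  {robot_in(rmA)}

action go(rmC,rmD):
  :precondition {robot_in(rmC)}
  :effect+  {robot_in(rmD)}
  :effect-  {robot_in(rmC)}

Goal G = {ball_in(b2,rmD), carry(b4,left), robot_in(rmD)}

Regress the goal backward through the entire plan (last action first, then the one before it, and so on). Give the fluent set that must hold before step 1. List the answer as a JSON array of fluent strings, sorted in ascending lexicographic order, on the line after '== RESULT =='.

Regress step by step:
  through step 2 (go(rmC,rmD)): drop {robot_in(rmD)}, keep {ball_in(b2,rmD), carry(b4,left)}, require {robot_in(rmC)}
    → {ball_in(b2,rmD), carry(b4,left), robot_in(rmC)}
  through step 1 (go(rmA,rmC)): drop {robot_in(rmC)}, keep {ball_in(b2,rmD), carry(b4,left)}, require {robot_in(rmA)}
    → {ball_in(b2,rmD), carry(b4,left), robot_in(rmA)}

== RESULT ==
["ball_in(b2,rmD)", "carry(b4,left)", "robot_in(rmA)"]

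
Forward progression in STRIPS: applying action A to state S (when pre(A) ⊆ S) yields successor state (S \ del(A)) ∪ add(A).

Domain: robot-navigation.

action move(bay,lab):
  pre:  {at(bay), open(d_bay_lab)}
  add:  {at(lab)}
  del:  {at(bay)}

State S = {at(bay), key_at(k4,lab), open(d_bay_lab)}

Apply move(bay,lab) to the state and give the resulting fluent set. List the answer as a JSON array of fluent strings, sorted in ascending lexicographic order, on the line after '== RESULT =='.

Compute (S \ del) ∪ add:
  pre ⊆ S: {at(bay), open(d_bay_lab)} ⊆ S  — applicable
  S \ del = {key_at(k4,lab), open(d_bay_lab)}
  ∪ add   = {at(lab), key_at(k4,lab), open(d_bay_lab)}

== RESULT ==
["at(lab)", "key_at(k4,lab)", "open(d_bay_lab)"]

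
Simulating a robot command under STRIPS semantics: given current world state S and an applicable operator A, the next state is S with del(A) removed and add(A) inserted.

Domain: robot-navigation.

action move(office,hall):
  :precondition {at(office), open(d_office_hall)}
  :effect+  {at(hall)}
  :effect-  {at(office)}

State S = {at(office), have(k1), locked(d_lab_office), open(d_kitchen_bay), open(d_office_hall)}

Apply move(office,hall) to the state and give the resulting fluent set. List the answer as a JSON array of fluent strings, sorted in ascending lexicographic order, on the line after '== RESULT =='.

Progress:
  pre ⊆ S: {at(office), open(d_office_hall)} ⊆ S  — applicable
  S \ del = {have(k1), locked(d_lab_office), open(d_kitchen_bay), open(d_office_hall)}
  ∪ add   = {at(hall), have(k1), locked(d_lab_office), open(d_kitchen_bay), open(d_office_hall)}

== RESULT ==
["at(hall)", "have(k1)", "locked(d_lab_office)", "open(d_kitchen_bay)", "open(d_office_hall)"]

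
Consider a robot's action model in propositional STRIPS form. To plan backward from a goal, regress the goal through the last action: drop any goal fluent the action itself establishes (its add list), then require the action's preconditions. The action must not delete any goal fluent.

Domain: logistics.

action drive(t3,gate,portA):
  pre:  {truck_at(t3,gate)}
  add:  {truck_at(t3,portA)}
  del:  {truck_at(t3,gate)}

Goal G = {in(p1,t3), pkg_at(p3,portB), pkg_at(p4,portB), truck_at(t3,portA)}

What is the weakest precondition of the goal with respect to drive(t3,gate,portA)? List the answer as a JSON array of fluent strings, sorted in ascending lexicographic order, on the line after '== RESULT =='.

Compute (G \ add) ∪ pre:
  G ∩ del = {}  (empty — regression defined)
  G \ add = {in(p1,t3), pkg_at(p3,portB), pkg_at(p4,portB), truck_at(t3,portA)} \ {truck_at(t3,portA)} = {in(p1,t3), pkg_at(p3,portB), pkg_at(p4,portB)}
  ∪ pre   = {in(p1,t3), pkg_at(p3,portB), pkg_at(p4,portB)} ∪ {truck_at(t3,gate)}
          = {in(p1,t3), pkg_at(p3,portB), pkg_at(p4,portB), truck_at(t3,gate)}

== RESULT ==
["in(p1,t3)", "pkg_at(p3,portB)", "pkg_at(p4,portB)", "truck_at(t3,gate)"]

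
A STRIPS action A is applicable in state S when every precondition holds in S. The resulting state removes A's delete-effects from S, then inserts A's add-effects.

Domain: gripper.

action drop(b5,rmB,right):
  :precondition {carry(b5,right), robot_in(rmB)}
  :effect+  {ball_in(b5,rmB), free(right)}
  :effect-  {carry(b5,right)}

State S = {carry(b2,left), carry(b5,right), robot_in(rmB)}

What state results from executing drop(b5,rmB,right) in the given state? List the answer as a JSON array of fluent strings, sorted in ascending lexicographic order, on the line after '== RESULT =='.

Compute (S \ del) ∪ add:
  pre ⊆ S: {carry(b5,right), robot_in(rmB)} ⊆ S  — applicable
  S \ del = {carry(b2,left), robot_in(rmB)}
  ∪ add   = {ball_in(b5,rmB), carry(b2,left), free(right), robot_in(rmB)}

== RESULT ==
["ball_in(b5,rmB)", "carry(b2,left)", "free(right)", "robot_in(rmB)"]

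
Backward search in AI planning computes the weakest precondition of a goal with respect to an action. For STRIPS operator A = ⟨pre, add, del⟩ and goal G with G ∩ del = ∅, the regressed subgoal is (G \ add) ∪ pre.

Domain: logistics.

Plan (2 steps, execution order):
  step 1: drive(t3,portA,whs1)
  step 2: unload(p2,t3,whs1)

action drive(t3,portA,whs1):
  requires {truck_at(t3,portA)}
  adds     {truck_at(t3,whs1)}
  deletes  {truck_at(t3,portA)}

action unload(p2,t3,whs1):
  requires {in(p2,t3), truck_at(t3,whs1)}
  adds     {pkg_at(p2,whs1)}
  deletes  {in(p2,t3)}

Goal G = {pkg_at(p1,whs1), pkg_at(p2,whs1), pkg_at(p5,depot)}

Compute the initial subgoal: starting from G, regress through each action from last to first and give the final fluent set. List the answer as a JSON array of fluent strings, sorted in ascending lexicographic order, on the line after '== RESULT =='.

Regress step by step:
  through step 2 (unload(p2,t3,whs1)): drop {pkg_at(p2,whs1)}, keep {pkg_at(p1,whs1), pkg_at(p5,depot)}, require {in(p2,t3), truck_at(t3,whs1)}
    → {in(p2,t3), pkg_at(p1,whs1), pkg_at(p5,depot), truck_at(t3,whs1)}
  through step 1 (drive(t3,portA,whs1)): drop {truck_at(t3,whs1)}, keep {in(p2,t3), pkg_at(p1,whs1), pkg_at(p5,depot)}, require {truck_at(t3,portA)}
    → {in(p2,t3), pkg_at(p1,whs1), pkg_at(p5,depot), truck_at(t3,portA)}

== RESULT ==
["in(p2,t3)", "pkg_at(p1,whs1)", "pkg_at(p5,depot)", "truck_at(t3,portA)"]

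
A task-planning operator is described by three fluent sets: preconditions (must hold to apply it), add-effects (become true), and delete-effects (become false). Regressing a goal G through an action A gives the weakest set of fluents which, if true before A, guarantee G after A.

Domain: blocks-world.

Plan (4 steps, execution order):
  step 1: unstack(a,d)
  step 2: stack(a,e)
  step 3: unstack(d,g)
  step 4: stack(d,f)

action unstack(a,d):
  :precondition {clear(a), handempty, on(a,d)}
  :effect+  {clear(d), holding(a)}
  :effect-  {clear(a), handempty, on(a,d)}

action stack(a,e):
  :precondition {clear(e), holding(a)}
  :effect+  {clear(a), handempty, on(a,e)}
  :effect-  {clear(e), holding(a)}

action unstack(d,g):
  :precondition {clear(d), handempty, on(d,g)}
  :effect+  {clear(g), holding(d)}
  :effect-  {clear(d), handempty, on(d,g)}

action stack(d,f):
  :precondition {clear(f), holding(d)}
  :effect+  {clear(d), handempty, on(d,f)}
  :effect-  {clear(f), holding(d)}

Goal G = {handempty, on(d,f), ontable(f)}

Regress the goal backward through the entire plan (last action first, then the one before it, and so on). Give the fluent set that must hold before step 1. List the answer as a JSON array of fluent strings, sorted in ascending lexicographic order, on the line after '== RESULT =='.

Regress step by step:
  through step 4 (stack(d,f)): drop {handempty, on(d,f)}, keep {ontable(f)}, require {clear(f), holding(d)}
    → {clear(f), holding(d), ontable(f)}
  through step 3 (unstack(d,g)): drop {holding(d)}, keep {clear(f), ontable(f)}, require {clear(d), handempty, on(d,g)}
    → {clear(d), clear(f), handempty, on(d,g), ontable(f)}
  through step 2 (stack(a,e)): drop {handempty}, keep {clear(d), clear(f), on(d,g), ontable(f)}, require {clear(e), holding(a)}
    → {clear(d), clear(e), clear(f), holding(a), on(d,g), ontable(f)}
  through step 1 (unstack(a,d)): drop {clear(d), holding(a)}, keep {clear(e), clear(f), on(d,g), ontable(f)}, require {clear(a), handempty, on(a,d)}
    → {clear(a), clear(e), clear(f), handempty, on(a,d), on(d,g), ontable(f)}

== RESULT ==
["clear(a)", "clear(e)", "clear(f)", "handempty", "on(a,d)", "on(d,g)", "ontable(f)"]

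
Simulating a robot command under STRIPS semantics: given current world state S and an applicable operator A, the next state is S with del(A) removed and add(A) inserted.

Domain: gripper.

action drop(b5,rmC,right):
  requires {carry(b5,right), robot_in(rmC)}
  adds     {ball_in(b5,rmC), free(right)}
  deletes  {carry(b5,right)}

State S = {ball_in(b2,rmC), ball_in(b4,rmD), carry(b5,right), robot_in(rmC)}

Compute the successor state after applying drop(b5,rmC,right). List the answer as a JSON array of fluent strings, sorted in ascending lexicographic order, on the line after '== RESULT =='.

Progress:
  pre ⊆ S: {carry(b5,right), robot_in(rmC)} ⊆ S  — applicable
  S \ del = {ball_in(b2,rmC), ball_in(b4,rmD), robot_in(rmC)}
  ∪ add   = {ball_in(b2,rmC), ball_in(b4,rmD), ball_in(b5,rmC), free(right), robot_in(rmC)}

== RESULT ==
["ball_in(b2,rmC)", "ball_in(b4,rmD)", "ball_in(b5,rmC)", "free(right)", "robot_in(rmC)"]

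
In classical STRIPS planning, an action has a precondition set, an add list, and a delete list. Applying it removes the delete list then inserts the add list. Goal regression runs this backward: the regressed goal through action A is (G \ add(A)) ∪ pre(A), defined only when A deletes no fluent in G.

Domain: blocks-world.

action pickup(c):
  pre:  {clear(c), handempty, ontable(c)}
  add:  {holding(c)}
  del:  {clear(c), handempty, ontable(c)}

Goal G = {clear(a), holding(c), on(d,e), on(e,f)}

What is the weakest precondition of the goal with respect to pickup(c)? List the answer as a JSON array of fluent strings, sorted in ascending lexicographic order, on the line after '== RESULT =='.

Compute (G \ add) ∪ pre:
  G ∩ del = {}  (empty — regression defined)
  G \ add = {clear(a), holding(c), on(d,e), on(e,f)} \ {holding(c)} = {clear(a), on(d,e), on(e,f)}
  ∪ pre   = {clear(a), on(d,e), on(e,f)} ∪ {clear(c), handempty, ontable(c)}
          = {clear(a), clear(c), handempty, on(d,e), on(e,f), ontable(c)}

== RESULT ==
["clear(a)", "clear(c)", "handempty", "on(d,e)", "on(e,f)", "ontable(c)"]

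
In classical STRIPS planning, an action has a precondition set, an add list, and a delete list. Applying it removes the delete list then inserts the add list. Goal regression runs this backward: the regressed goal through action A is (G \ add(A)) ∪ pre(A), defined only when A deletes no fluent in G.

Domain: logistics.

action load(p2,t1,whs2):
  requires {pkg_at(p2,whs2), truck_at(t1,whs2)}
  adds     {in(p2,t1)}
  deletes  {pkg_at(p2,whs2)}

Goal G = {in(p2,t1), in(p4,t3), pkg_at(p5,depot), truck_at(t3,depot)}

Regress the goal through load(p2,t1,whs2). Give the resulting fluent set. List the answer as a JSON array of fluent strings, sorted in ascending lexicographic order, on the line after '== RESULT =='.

Regress:
  G ∩ del = {}  (empty — regression defined)
  G \ add = {in(p2,t1), in(p4,t3), pkg_at(p5,depot), truck_at(t3,depot)} \ {in(p2,t1)} = {in(p4,t3), pkg_at(p5,depot), truck_at(t3,depot)}
  ∪ pre   = {in(p4,t3), pkg_at(p5,depot), truck_at(t3,depot)} ∪ {pkg_at(p2,whs2), truck_at(t1,whs2)}
          = {in(p4,t3), pkg_at(p2,whs2), pkg_at(p5,depot), truck_at(t1,whs2), truck_at(t3,depot)}

== RESULT ==
["in(p4,t3)", "pkg_at(p2,whs2)", "pkg_at(p5,depot)", "truck_at(t1,whs2)", "truck_at(t3,depot)"]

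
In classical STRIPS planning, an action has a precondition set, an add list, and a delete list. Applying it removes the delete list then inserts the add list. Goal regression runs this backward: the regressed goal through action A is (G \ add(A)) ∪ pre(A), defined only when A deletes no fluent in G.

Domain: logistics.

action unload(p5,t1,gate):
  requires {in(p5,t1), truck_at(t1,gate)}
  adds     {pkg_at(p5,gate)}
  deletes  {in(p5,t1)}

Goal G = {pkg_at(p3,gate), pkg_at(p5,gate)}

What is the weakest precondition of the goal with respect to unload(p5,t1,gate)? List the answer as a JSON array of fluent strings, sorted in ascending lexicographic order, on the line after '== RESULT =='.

Compute (G \ add) ∪ pre:
  G ∩ del = {}  (empty — regression defined)
  G \ add = {pkg_at(p3,gate), pkg_at(p5,gate)} \ {pkg_at(p5,gate)} = {pkg_at(p3,gate)}
  ∪ pre   = {pkg_at(p3,gate)} ∪ {in(p5,t1), truck_at(t1,gate)}
          = {in(p5,t1), pkg_at(p3,gate), truck_at(t1,gate)}

== RESULT ==
["in(p5,t1)", "pkg_at(p3,gate)", "truck_at(t1,gate)"]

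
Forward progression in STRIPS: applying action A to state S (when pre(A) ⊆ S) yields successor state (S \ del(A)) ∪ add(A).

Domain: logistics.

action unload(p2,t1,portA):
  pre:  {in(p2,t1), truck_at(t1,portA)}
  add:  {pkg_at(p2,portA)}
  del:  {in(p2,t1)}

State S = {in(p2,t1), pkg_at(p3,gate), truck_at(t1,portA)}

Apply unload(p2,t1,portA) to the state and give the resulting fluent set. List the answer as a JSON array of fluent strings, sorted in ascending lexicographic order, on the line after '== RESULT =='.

Compute (S \ del) ∪ add:
  pre ⊆ S: {in(p2,t1), truck_at(t1,portA)} ⊆ S  — applicable
  S \ del = {pkg_at(p3,gate), truck_at(t1,portA)}
  ∪ add   = {pkg_at(p2,portA), pkg_at(p3,gate), truck_at(t1,portA)}

== RESULT ==
["pkg_at(p2,portA)", "pkg_at(p3,gate)", "truck_at(t1,portA)"]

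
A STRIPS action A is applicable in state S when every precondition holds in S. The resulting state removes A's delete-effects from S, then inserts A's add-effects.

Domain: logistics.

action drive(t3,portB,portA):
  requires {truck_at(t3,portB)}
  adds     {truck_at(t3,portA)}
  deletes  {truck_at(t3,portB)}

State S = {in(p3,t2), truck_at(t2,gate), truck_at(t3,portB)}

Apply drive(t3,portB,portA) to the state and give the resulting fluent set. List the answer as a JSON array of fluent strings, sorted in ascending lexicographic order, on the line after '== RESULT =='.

Progress:
  pre ⊆ S: {truck_at(t3,portB)} ⊆ S  — applicable
  S \ del = {in(p3,t2), truck_at(t2,gate)}
  ∪ add   = {in(p3,t2), truck_at(t2,gate), truck_at(t3,portA)}

== RESULT ==
["in(p3,t2)", "truck_at(t2,gate)", "truck_at(t3,portA)"]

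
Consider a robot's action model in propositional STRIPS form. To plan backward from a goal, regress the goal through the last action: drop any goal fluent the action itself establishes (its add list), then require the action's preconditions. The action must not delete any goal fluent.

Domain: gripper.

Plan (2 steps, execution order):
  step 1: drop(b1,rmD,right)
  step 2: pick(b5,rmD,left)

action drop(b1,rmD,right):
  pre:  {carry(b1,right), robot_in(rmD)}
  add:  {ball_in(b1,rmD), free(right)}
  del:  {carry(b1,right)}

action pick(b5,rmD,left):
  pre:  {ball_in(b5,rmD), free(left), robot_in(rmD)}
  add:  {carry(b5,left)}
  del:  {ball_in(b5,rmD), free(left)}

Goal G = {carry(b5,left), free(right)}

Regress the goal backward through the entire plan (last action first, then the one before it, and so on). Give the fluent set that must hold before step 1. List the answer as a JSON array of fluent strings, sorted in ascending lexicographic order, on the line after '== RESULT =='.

Work backward from the goal:
  through step 2 (pick(b5,rmD,left)): drop {carry(b5,left)}, keep {free(right)}, require {ball_in(b5,rmD), free(left), robot_in(rmD)}
    → {ball_in(b5,rmD), free(left), free(right), robot_in(rmD)}
  through step 1 (drop(b1,rmD,right)): drop {free(right)}, keep {ball_in(b5,rmD), free(left), robot_in(rmD)}, require {carry(b1,right), robot_in(rmD)}
    → {ball_in(b5,rmD), carry(b1,right), free(left), robot_in(rmD)}

== RESULT ==
["ball_in(b5,rmD)", "carry(b1,right)", "free(left)", "robot_in(rmD)"]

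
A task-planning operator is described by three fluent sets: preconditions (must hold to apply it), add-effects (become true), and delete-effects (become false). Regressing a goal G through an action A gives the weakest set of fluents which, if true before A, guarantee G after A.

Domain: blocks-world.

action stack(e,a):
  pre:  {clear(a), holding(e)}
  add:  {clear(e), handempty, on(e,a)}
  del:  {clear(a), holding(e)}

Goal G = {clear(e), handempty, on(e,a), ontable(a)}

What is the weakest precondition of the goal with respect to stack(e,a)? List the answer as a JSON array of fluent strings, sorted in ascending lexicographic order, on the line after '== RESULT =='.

Compute (G \ add) ∪ pre:
  G ∩ del = {}  (empty — regression defined)
  G \ add = {clear(e), handempty, on(e,a), ontable(a)} \ {clear(e), handempty, on(e,a)} = {ontable(a)}
  ∪ pre   = {ontable(a)} ∪ {clear(a), holding(e)}
          = {clear(a), holding(e), ontable(a)}

== RESULT ==
["clear(a)", "holding(e)", "ontable(a)"]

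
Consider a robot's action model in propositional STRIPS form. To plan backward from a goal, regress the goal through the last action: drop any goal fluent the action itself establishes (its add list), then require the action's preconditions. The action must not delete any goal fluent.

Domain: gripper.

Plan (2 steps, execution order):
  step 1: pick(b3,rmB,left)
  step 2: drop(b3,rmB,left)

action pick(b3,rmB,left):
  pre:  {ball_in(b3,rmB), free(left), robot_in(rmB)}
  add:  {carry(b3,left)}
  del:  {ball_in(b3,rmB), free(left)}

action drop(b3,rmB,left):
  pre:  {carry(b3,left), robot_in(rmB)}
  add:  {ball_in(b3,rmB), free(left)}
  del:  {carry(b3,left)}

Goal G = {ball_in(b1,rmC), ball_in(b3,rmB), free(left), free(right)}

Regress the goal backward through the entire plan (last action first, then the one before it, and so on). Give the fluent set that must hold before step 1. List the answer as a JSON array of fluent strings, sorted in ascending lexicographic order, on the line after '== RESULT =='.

Regress step by step:
  through step 2 (drop(b3,rmB,left)): drop {ball_in(b3,rmB), free(left)}, keep {ball_in(b1,rmC), free(right)}, require {carry(b3,left), robot_in(rmB)}
    → {ball_in(b1,rmC), carry(b3,left), free(right), robot_in(rmB)}
  through step 1 (pick(b3,rmB,left)): drop {carry(b3,left)}, keep {ball_in(b1,rmC), free(right), robot_in(rmB)}, require {ball_in(b3,rmB), free(left), robot_in(rmB)}
    → {ball_in(b1,rmC), ball_in(b3,rmB), free(left), free(right), robot_in(rmB)}

== RESULT ==
["ball_in(b1,rmC)", "ball_in(b3,rmB)", "free(left)", "free(right)", "robot_in(rmB)"]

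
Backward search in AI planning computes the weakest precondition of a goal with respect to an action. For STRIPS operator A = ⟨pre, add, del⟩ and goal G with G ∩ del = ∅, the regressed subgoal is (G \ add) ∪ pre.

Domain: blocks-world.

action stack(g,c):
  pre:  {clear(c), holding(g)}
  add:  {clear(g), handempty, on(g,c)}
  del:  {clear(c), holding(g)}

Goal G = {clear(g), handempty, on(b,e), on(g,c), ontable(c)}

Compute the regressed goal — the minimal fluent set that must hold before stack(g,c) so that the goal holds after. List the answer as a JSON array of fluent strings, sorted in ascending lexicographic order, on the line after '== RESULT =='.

Compute (G \ add) ∪ pre:
  G ∩ del = {}  (empty — regression defined)
  G \ add = {clear(g), handempty, on(b,e), on(g,c), ontable(c)} \ {clear(g), handempty, on(g,c)} = {on(b,e), ontable(c)}
  ∪ pre   = {on(b,e), ontable(c)} ∪ {clear(c), holding(g)}
          = {clear(c), holding(g), on(b,e), ontable(c)}

== RESULT ==
["clear(c)", "holding(g)", "on(b,e)", "ontable(c)"]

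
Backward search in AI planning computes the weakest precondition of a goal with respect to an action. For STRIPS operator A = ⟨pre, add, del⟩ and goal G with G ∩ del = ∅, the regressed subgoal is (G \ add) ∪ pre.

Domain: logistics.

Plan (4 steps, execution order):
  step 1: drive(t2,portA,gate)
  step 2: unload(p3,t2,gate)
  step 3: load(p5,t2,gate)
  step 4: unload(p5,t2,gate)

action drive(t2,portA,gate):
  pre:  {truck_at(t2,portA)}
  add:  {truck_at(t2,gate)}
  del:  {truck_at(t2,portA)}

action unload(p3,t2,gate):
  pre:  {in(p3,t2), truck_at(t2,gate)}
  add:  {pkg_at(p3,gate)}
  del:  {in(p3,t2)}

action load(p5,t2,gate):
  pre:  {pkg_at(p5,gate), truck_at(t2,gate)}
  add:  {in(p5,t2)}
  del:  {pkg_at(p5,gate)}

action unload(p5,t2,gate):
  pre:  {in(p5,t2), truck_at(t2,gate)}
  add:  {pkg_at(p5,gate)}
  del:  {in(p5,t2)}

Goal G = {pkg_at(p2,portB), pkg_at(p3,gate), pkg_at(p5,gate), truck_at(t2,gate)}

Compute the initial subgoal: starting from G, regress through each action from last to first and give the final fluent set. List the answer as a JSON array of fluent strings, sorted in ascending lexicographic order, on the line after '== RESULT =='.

Work backward from the goal:
  through step 4 (unload(p5,t2,gate)): drop {pkg_at(p5,gate)}, keep {pkg_at(p2,portB), pkg_at(p3,gate), truck_at(t2,gate)}, require {in(p5,t2), truck_at(t2,gate)}
    → {in(p5,t2), pkg_at(p2,portB), pkg_at(p3,gate), truck_at(t2,gate)}
  through step 3 (load(p5,t2,gate)): drop {in(p5,t2)}, keep {pkg_at(p2,portB), pkg_at(p3,gate), truck_at(t2,gate)}, require {pkg_at(p5,gate), truck_at(t2,gate)}
    → {pkg_at(p2,portB), pkg_at(p3,gate), pkg_at(p5,gate), truck_at(t2,gate)}
  through step 2 (unload(p3,t2,gate)): drop {pkg_at(p3,gate)}, keep {pkg_at(p2,portB), pkg_at(p5,gate), truck_at(t2,gate)}, require {in(p3,t2), truck_at(t2,gate)}
    → {in(p3,t2), pkg_at(p2,portB), pkg_at(p5,gate), truck_at(t2,gate)}
  through step 1 (drive(t2,portA,gate)): drop {truck_at(t2,gate)}, keep {in(p3,t2), pkg_at(p2,portB), pkg_at(p5,gate)}, require {truck_at(t2,portA)}
    → {in(p3,t2), pkg_at(p2,portB), pkg_at(p5,gate), truck_at(t2,portA)}

== RESULT ==
["in(p3,t2)", "pkg_at(p2,portB)", "pkg_at(p5,gate)", "truck_at(t2,portA)"]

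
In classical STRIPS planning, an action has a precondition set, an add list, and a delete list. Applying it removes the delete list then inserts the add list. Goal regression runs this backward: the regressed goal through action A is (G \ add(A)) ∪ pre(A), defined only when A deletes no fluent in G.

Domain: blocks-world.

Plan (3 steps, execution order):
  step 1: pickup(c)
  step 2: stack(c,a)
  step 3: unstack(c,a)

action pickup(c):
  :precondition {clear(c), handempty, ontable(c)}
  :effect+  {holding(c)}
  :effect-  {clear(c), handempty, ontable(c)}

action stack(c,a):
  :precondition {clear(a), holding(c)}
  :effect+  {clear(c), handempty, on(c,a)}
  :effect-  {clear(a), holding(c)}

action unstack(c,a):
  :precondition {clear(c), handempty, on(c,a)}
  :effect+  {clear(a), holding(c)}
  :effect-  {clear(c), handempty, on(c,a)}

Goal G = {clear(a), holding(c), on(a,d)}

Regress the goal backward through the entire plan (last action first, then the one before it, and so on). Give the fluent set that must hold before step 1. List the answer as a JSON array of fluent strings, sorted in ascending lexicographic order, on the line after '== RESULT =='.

Work backward from the goal:
  through step 3 (unstack(c,a)): drop {clear(a), holding(c)}, keep {on(a,d)}, require {clear(c), handempty, on(c,a)}
    → {clear(c), handempty, on(a,d), on(c,a)}
  through step 2 (stack(c,a)): drop {clear(c), handempty, on(c,a)}, keep {on(a,d)}, require {clear(a), holding(c)}
    → {clear(a), holding(c), on(a,d)}
  through step 1 (pickup(c)): drop {holding(c)}, keep {clear(a), on(a,d)}, require {clear(c), handempty, ontable(c)}
    → {clear(a), clear(c), handempty, on(a,d), ontable(c)}

== RESULT ==
["clear(a)", "clear(c)", "handempty", "on(a,d)", "ontable(c)"]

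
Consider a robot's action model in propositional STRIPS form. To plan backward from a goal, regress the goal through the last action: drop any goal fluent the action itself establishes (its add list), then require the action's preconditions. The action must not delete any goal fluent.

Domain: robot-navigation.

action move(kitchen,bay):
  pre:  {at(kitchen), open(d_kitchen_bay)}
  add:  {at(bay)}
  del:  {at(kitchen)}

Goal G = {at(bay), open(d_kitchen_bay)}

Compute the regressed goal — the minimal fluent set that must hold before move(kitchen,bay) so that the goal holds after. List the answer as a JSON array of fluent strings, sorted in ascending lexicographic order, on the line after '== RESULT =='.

Regress:
  G ∩ del = {}  (empty — regression defined)
  G \ add = {at(bay), open(d_kitchen_bay)} \ {at(bay)} = {open(d_kitchen_bay)}
  ∪ pre   = {open(d_kitchen_bay)} ∪ {at(kitchen), open(d_kitchen_bay)}
          = {at(kitchen), open(d_kitchen_bay)}

== RESULT ==
["at(kitchen)", "open(d_kitchen_bay)"]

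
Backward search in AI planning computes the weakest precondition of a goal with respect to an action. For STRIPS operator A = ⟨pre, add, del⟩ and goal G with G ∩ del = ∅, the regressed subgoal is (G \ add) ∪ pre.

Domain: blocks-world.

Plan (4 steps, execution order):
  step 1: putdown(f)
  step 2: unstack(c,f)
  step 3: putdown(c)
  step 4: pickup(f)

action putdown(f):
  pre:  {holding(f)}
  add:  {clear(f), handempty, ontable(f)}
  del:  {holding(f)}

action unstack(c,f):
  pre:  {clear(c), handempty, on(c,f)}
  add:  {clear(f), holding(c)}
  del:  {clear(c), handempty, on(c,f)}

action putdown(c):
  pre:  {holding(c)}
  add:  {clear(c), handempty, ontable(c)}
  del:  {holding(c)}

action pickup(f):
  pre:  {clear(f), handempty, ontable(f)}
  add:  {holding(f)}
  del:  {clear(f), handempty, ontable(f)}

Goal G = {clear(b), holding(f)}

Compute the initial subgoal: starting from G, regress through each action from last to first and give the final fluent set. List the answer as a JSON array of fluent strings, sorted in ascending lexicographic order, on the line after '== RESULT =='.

Work backward from the goal:
  through step 4 (pickup(f)): drop {holding(f)}, keep {clear(b)}, require {clear(f), handempty, ontable(f)}
    → {clear(b), clear(f), handempty, ontable(f)}
  through step 3 (putdown(c)): drop {handempty}, keep {clear(b), clear(f), ontable(f)}, require {holding(c)}
    → {clear(b), clear(f), holding(c), ontable(f)}
  through step 2 (unstack(c,f)): drop {clear(f), holding(c)}, keep {clear(b), ontable(f)}, require {clear(c), handempty, on(c,f)}
    → {clear(b), clear(c), handempty, on(c,f), ontable(f)}
  through step 1 (putdown(f)): drop {handempty, ontable(f)}, keep {clear(b), clear(c), on(c,f)}, require {holding(f)}
    → {clear(b), clear(c), holding(f), on(c,f)}

== RESULT ==
["clear(b)", "clear(c)", "holding(f)", "on(c,f)"]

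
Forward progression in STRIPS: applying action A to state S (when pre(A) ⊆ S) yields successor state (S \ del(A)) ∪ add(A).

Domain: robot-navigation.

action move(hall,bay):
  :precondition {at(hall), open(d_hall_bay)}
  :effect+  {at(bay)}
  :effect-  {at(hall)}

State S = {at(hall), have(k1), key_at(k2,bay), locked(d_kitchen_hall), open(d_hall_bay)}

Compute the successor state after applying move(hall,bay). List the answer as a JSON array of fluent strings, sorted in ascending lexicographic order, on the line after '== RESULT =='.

Compute (S \ del) ∪ add:
  pre ⊆ S: {at(hall), open(d_hall_bay)} ⊆ S  — applicable
  S \ del = {have(k1), key_at(k2,bay), locked(d_kitchen_hall), open(d_hall_bay)}
  ∪ add   = {at(bay), have(k1), key_at(k2,bay), locked(d_kitchen_hall), open(d_hall_bay)}

== RESULT ==
["at(bay)", "have(k1)", "key_at(k2,bay)", "locked(d_kitchen_hall)", "open(d_hall_bay)"]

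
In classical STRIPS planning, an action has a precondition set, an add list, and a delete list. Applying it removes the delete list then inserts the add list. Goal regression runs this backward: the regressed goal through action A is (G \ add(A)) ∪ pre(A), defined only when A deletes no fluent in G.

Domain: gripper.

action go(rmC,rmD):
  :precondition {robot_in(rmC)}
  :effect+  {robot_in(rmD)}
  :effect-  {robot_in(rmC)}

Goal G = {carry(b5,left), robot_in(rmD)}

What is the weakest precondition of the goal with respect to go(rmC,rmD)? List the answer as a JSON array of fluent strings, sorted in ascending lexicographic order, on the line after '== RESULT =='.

Regress:
  G ∩ del = {}  (empty — regression defined)
  G \ add = {carry(b5,left), robot_in(rmD)} \ {robot_in(rmD)} = {carry(b5,left)}
  ∪ pre   = {carry(b5,left)} ∪ {robot_in(rmC)}
          = {carry(b5,left), robot_in(rmC)}

== RESULT ==
["carry(b5,left)", "robot_in(rmC)"]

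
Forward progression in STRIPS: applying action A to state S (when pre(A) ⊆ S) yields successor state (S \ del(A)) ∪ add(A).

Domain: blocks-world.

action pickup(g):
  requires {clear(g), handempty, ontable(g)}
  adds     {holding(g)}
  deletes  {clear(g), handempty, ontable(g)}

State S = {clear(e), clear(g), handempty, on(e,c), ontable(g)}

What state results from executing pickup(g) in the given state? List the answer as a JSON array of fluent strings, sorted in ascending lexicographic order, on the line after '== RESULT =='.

Progress:
  pre ⊆ S: {clear(g), handempty, ontable(g)} ⊆ S  — applicable
  S \ del = {clear(e), on(e,c)}
  ∪ add   = {clear(e), holding(g), on(e,c)}

== RESULT ==
["clear(e)", "holding(g)", "on(e,c)"]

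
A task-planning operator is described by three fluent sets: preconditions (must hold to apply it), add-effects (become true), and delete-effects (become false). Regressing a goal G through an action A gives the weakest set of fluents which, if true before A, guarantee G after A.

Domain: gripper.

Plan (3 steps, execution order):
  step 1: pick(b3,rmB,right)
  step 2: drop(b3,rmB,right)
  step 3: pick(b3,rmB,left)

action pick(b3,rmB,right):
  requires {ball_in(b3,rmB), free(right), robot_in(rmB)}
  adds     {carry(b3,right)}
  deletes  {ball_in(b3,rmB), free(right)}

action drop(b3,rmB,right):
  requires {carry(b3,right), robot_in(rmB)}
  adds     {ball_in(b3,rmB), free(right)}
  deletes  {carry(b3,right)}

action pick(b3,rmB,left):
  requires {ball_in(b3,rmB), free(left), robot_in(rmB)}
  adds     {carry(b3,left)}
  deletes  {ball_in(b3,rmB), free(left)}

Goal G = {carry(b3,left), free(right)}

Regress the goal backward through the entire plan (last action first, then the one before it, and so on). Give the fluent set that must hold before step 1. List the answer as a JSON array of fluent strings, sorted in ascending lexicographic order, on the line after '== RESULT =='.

Work backward from the goal:
  through step 3 (pick(b3,rmB,left)): drop {carry(b3,left)}, keep {free(right)}, require {ball_in(b3,rmB), free(left), robot_in(rmB)}
    → {ball_in(b3,rmB), free(left), free(right), robot_in(rmB)}
  through step 2 (drop(b3,rmB,right)): drop {ball_in(b3,rmB), free(right)}, keep {free(left), robot_in(rmB)}, require {carry(b3,right), robot_in(rmB)}
    → {carry(b3,right), free(left), robot_in(rmB)}
  through step 1 (pick(b3,rmB,right)): drop {carry(b3,right)}, keep {free(left), robot_in(rmB)}, require {ball_in(b3,rmB), free(right), robot_in(rmB)}
    → {ball_in(b3,rmB), free(left), free(right), robot_in(rmB)}

== RESULT ==
["ball_in(b3,rmB)", "free(left)", "free(right)", "robot_in(rmB)"]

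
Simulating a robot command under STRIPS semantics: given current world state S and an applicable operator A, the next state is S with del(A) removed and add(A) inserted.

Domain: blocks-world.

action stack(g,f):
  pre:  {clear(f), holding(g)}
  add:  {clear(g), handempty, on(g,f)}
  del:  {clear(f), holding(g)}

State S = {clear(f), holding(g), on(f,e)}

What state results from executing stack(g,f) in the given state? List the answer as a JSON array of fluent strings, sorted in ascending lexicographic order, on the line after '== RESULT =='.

Compute (S \ del) ∪ add:
  pre ⊆ S: {clear(f), holding(g)} ⊆ S  — applicable
  S \ del = {on(f,e)}
  ∪ add   = {clear(g), handempty, on(f,e), on(g,f)}

== RESULT ==
["clear(g)", "handempty", "on(f,e)", "on(g,f)"]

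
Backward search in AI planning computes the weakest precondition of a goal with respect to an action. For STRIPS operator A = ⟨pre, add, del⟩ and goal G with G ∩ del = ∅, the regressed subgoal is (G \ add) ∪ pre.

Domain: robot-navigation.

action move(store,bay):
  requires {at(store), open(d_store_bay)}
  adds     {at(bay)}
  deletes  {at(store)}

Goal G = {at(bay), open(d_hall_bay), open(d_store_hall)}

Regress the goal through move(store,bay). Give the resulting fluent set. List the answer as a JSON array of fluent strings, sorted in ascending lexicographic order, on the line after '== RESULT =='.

Compute (G \ add) ∪ pre:
  G ∩ del = {}  (empty — regression defined)
  G \ add = {at(bay), open(d_hall_bay), open(d_store_hall)} \ {at(bay)} = {open(d_hall_bay), open(d_store_hall)}
  ∪ pre   = {open(d_hall_bay), open(d_store_hall)} ∪ {at(store), open(d_store_bay)}
          = {at(store), open(d_hall_bay), open(d_store_bay), open(d_store_hall)}

== RESULT ==
["at(store)", "open(d_hall_bay)", "open(d_store_bay)", "open(d_store_hall)"]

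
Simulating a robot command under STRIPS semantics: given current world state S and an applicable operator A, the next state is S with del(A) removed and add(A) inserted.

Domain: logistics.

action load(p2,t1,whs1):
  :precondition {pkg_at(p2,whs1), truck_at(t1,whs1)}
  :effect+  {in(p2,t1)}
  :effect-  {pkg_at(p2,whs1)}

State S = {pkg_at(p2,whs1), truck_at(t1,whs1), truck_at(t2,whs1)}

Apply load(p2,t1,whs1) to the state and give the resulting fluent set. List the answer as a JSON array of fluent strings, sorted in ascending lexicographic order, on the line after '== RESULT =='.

Compute (S \ del) ∪ add:
  pre ⊆ S: {pkg_at(p2,whs1), truck_at(t1,whs1)} ⊆ S  — applicable
  S \ del = {truck_at(t1,whs1), truck_at(t2,whs1)}
  ∪ add   = {in(p2,t1), truck_at(t1,whs1), truck_at(t2,whs1)}

== RESULT ==
["in(p2,t1)", "truck_at(t1,whs1)", "truck_at(t2,whs1)"]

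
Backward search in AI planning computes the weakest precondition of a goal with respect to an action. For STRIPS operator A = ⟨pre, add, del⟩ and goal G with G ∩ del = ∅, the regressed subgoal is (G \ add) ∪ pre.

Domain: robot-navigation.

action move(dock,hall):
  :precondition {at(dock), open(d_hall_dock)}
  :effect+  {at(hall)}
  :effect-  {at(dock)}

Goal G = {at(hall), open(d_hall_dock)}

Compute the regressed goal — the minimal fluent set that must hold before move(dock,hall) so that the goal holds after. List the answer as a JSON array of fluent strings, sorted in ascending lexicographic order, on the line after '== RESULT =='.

Regress:
  G ∩ del = {}  (empty — regression defined)
  G \ add = {at(hall), open(d_hall_dock)} \ {at(hall)} = {open(d_hall_dock)}
  ∪ pre   = {open(d_hall_dock)} ∪ {at(dock), open(d_hall_dock)}
          = {at(dock), open(d_hall_dock)}

== RESULT ==
["at(dock)", "open(d_hall_dock)"]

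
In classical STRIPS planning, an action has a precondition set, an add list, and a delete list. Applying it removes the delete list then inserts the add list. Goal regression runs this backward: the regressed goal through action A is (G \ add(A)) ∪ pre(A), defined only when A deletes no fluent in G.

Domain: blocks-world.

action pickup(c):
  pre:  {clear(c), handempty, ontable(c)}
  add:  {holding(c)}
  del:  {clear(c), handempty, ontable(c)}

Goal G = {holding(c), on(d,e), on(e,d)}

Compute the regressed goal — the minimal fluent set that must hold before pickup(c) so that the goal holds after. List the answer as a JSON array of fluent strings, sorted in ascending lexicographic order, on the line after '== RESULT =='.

Regress:
  G ∩ del = {}  (empty — regression defined)
  G \ add = {holding(c), on(d,e), on(e,d)} \ {holding(c)} = {on(d,e), on(e,d)}
  ∪ pre   = {on(d,e), on(e,d)} ∪ {clear(c), handempty, ontable(c)}
          = {clear(c), handempty, on(d,e), on(e,d), ontable(c)}

== RESULT ==
["clear(c)", "handempty", "on(d,e)", "on(e,d)", "ontable(c)"]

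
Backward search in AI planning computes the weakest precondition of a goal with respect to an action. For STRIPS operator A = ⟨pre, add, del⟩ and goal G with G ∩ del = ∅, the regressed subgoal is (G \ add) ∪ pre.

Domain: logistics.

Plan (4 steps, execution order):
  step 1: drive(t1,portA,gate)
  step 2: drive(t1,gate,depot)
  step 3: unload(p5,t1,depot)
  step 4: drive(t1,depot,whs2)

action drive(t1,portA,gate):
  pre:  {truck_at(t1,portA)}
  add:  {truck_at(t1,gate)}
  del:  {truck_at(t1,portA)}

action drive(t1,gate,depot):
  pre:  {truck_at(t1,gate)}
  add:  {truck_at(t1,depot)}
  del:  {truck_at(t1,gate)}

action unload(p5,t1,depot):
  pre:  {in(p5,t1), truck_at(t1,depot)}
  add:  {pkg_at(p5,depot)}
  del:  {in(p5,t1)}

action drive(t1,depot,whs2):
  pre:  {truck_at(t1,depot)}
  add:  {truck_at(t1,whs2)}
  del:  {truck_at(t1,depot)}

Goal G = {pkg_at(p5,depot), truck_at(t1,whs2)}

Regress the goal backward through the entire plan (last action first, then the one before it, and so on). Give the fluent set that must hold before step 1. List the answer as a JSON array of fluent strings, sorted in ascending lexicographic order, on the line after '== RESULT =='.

Regress step by step:
  through step 4 (drive(t1,depot,whs2)): drop {truck_at(t1,whs2)}, keep {pkg_at(p5,depot)}, require {truck_at(t1,depot)}
    → {pkg_at(p5,depot), truck_at(t1,depot)}
  through step 3 (unload(p5,t1,depot)): drop {pkg_at(p5,depot)}, keep {truck_at(t1,depot)}, require {in(p5,t1), truck_at(t1,depot)}
    → {in(p5,t1), truck_at(t1,depot)}
  through step 2 (drive(t1,gate,depot)): drop {truck_at(t1,depot)}, keep {in(p5,t1)}, require {truck_at(t1,gate)}
    → {in(p5,t1), truck_at(t1,gate)}
  through step 1 (drive(t1,portA,gate)): drop {truck_at(t1,gate)}, keep {in(p5,t1)}, require {truck_at(t1,portA)}
    → {in(p5,t1), truck_at(t1,portA)}

== RESULT ==
["in(p5,t1)", "truck_at(t1,portA)"]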